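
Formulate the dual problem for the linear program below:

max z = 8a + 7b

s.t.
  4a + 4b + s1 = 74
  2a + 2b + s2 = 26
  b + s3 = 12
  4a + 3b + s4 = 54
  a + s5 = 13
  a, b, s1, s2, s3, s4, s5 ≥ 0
Minimize: z = 74y1 + 26y2 + 12y3 + 54y4 + 13y5

Subject to:
  C1: -4y1 - 2y2 - 4y4 - y5 ≤ -8
  C2: -4y1 - 2y2 - y3 - 3y4 ≤ -7
  y1, y2, y3, y4, y5 ≥ 0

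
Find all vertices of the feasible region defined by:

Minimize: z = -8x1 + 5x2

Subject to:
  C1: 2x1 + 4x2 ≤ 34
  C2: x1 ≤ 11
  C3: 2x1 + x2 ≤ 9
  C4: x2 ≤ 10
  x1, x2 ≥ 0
Each vertex is the intersection of two constraint boundaries that also satisfies all remaining constraints:
  x1 = 0 and x2 = 0 → (0, 0)
  2x1 + x2 = 9 and x2 = 0 → (4.5, 0)
  2x1 + 4x2 = 34 and 2x1 + x2 = 9 → (0.3333, 8.333)
  2x1 + 4x2 = 34 and x1 = 0 → (0, 8.5)

Vertices: (0, 0), (4.5, 0), (0.3333, 8.333), (0, 8.5)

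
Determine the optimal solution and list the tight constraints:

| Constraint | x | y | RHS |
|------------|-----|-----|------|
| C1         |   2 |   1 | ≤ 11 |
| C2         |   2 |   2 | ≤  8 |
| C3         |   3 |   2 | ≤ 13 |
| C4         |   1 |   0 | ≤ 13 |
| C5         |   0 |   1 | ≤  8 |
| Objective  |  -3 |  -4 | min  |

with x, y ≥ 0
Optimal: x = 0, y = 4
Slack at optimum:
  C1: slack = 7
  C2: slack = 0 (binding)
  C3: slack = 5
  C4: slack = 13
  C5: slack = 4
  x ≥ 0: x = 0 (binding)
  y ≥ 0: y = 4
Binding constraints: C2, x ≥ 0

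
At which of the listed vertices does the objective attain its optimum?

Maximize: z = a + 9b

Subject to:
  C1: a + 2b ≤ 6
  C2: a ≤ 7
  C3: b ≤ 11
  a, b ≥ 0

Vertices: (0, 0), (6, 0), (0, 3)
Evaluating z = a + 9b at each vertex:
  (0, 0): z = 0
  (6, 0): z = 6
  (0, 3): z = 27

The largest value is z = 27, attained at (0, 3).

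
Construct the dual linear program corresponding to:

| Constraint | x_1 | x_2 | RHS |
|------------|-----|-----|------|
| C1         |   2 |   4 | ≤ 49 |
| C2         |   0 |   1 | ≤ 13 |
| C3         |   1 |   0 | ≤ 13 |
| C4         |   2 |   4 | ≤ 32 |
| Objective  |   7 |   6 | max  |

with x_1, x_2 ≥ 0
Minimize: z = 49y1 + 13y2 + 13y3 + 32y4

Subject to:
  C1: -2y1 - y3 - 2y4 ≤ -7
  C2: -4y1 - y2 - 4y4 ≤ -6
  y1, y2, y3, y4 ≥ 0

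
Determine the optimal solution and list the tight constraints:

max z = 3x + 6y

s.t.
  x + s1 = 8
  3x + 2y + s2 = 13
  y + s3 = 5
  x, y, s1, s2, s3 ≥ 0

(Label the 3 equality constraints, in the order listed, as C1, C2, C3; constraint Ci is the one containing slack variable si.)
Optimal: x = 1, y = 5
Slack at optimum:
  C1: slack = 7
  C2: slack = 0 (binding)
  C3: slack = 0 (binding)
  x ≥ 0: x = 1
  y ≥ 0: y = 5
Binding constraints: C2, C3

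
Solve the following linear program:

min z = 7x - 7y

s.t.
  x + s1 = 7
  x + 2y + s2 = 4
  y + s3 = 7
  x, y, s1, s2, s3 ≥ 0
Each vertex is the intersection of two constraint boundaries that also satisfies all remaining constraints:
  x = 0 and y = 0 → (0, 0)
  x + 2y = 4 and y = 0 → (4, 0)
  x + 2y = 4 and x = 0 → (0, 2)

Evaluating z = 7x - 7y at each vertex:
  (0, 0): z = 0
  (4, 0): z = 28
  (0, 2): z = -14

The minimum is at (0, 2) with z = -14.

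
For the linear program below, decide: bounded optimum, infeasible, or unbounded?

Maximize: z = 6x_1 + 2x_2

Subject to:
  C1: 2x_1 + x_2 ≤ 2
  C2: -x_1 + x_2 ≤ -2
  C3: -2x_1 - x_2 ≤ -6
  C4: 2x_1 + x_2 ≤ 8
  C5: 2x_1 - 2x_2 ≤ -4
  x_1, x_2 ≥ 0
C1 requires 2x_1 + x_2 ≤ 2, while C3 (-2x_1 - x_2 ≤ -6) is equivalent to 2x_1 + x_2 ≥ 6. Together they would need 6 ≤ 2x_1 + x_2 ≤ 2, which is impossible since 6 > 2. No point satisfies all constraints.

Infeasible: no point satisfies all constraints simultaneously.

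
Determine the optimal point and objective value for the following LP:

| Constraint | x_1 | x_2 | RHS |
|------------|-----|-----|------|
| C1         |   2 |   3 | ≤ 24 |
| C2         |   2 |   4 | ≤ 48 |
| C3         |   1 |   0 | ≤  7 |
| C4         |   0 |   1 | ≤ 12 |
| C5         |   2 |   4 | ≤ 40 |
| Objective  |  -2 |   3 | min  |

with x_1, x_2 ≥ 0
x_1 = 7, x_2 = 0, z = -14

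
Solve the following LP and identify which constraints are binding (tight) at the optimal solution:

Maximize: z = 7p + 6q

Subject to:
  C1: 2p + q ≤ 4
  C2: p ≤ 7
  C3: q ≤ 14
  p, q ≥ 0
Optimal: p = 0, q = 4
Binding: C1, p ≥ 0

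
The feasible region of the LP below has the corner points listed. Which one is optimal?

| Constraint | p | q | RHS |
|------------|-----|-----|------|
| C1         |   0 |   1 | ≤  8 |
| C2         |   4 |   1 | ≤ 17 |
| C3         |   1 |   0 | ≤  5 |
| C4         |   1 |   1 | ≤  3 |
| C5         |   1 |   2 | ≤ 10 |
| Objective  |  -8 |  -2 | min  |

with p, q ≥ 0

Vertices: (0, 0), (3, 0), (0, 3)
(3, 0) with z = -24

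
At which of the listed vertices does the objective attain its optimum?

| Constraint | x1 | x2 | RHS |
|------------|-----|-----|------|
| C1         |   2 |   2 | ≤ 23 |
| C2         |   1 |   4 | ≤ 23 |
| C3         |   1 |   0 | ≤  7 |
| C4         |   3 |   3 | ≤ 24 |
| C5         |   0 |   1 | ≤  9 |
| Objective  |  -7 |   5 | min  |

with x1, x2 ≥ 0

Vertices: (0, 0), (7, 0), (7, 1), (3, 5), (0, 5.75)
(7, 0) with z = -49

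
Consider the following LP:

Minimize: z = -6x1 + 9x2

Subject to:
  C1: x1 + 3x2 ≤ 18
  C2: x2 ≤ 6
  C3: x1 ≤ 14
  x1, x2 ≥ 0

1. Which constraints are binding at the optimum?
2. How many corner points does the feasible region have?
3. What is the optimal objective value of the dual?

1. C3, x2 ≥ 0
2. 4
3. -84 (by strong duality, equal to the primal optimum)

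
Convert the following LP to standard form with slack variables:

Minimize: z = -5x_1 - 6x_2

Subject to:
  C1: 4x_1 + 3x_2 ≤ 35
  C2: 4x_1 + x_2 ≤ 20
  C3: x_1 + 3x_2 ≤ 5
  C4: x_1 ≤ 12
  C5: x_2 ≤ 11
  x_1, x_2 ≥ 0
min z = -5x_1 - 6x_2

s.t.
  4x_1 + 3x_2 + s1 = 35
  4x_1 + x_2 + s2 = 20
  x_1 + 3x_2 + s3 = 5
  x_1 + s4 = 12
  x_2 + s5 = 11
  x_1, x_2, s1, s2, s3, s4, s5 ≥ 0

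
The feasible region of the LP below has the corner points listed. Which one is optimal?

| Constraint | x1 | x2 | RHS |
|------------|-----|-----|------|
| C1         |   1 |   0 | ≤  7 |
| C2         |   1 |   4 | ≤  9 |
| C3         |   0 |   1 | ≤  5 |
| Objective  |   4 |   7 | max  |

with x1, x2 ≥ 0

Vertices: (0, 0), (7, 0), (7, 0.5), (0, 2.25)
(7, 0.5) with z = 31.5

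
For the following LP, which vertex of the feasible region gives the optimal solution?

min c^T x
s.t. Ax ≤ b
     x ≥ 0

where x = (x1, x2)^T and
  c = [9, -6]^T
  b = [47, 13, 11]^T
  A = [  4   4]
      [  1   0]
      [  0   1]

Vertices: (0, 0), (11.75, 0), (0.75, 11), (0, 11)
Evaluating z = 9x1 - 6x2 at each vertex:
  (0, 0): z = 0
  (11.75, 0): z = 105.8
  (0.75, 11): z = -59.25
  (0, 11): z = -66

The smallest value is z = -66, attained at (0, 11).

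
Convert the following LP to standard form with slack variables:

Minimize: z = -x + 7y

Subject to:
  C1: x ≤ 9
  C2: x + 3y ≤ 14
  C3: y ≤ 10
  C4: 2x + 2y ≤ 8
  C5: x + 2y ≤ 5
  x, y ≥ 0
min z = -x + 7y

s.t.
  x + s1 = 9
  x + 3y + s2 = 14
  y + s3 = 10
  2x + 2y + s4 = 8
  x + 2y + s5 = 5
  x, y, s1, s2, s3, s4, s5 ≥ 0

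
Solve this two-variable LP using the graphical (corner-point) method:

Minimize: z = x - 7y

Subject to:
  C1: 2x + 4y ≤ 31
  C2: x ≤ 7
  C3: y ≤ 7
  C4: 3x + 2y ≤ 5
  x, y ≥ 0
Each vertex is the intersection of two constraint boundaries that also satisfies all remaining constraints:
  x = 0 and y = 0 → (0, 0)
  3x + 2y = 5 and y = 0 → (1.667, 0)
  3x + 2y = 5 and x = 0 → (0, 2.5)

Evaluating z = x - 7y at each vertex:
  (0, 0): z = 0
  (1.667, 0): z = 1.667
  (0, 2.5): z = -17.5

The minimum is at (0, 2.5) with z = -17.5.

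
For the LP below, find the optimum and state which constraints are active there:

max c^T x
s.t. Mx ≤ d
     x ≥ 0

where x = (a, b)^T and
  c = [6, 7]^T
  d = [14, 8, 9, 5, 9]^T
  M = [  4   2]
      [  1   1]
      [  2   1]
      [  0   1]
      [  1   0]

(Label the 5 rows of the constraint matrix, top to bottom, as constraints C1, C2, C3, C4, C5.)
Optimal: a = 1, b = 5
Slack at optimum:
  C1: slack = 0 (binding)
  C2: slack = 2
  C3: slack = 2
  C4: slack = 0 (binding)
  C5: slack = 8
  a ≥ 0: a = 1
  b ≥ 0: b = 5
Binding constraints: C1, C4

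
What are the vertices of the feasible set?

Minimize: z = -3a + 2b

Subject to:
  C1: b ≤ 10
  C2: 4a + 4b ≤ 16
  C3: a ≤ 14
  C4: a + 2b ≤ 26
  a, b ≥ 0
Each vertex is the intersection of two constraint boundaries that also satisfies all remaining constraints:
  a = 0 and b = 0 → (0, 0)
  4a + 4b = 16 and b = 0 → (4, 0)
  4a + 4b = 16 and a = 0 → (0, 4)

Vertices: (0, 0), (4, 0), (0, 4)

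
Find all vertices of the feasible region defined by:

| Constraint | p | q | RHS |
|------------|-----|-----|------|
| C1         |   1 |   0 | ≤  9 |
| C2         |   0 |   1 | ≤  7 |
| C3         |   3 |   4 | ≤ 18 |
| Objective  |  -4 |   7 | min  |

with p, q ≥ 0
Each vertex is the intersection of two constraint boundaries that also satisfies all remaining constraints:
  p = 0 and q = 0 → (0, 0)
  3p + 4q = 18 and q = 0 → (6, 0)
  3p + 4q = 18 and p = 0 → (0, 4.5)

Vertices: (0, 0), (6, 0), (0, 4.5)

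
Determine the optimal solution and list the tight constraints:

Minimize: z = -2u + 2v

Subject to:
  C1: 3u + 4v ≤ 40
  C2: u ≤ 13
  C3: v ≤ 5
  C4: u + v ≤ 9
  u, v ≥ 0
Optimal: u = 9, v = 0
Binding: C4, v ≥ 0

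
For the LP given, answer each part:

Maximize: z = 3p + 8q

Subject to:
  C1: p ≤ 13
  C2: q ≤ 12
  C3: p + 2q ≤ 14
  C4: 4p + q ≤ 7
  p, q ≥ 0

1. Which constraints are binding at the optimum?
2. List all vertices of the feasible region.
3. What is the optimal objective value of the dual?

1. C3, C4, p ≥ 0
2. (0, 0), (1.75, 0), (0, 7)
3. 56 (by strong duality, equal to the primal optimum)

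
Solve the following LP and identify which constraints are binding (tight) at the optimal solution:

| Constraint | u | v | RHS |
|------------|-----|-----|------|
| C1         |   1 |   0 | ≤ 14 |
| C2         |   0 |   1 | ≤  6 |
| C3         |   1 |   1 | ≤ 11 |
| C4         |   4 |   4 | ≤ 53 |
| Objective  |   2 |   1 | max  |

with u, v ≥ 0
Optimal: u = 11, v = 0
Binding: C3, v ≥ 0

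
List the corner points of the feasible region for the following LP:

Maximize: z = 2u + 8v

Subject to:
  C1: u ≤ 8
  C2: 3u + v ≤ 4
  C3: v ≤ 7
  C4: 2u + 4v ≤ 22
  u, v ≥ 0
Each vertex is the intersection of two constraint boundaries that also satisfies all remaining constraints:
  u = 0 and v = 0 → (0, 0)
  3u + v = 4 and v = 0 → (1.333, 0)
  3u + v = 4 and u = 0 → (0, 4)

Vertices: (0, 0), (1.333, 0), (0, 4)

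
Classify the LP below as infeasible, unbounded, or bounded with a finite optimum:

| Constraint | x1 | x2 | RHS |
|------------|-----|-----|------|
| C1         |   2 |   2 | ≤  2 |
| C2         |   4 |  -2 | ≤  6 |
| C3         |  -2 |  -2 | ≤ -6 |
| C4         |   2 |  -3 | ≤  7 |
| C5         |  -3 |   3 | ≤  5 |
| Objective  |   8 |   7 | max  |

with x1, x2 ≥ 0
C1 requires 2x1 + 2x2 ≤ 2, while C3 (-2x1 - 2x2 ≤ -6) is equivalent to 2x1 + 2x2 ≥ 6. Together they would need 6 ≤ 2x1 + 2x2 ≤ 2, which is impossible since 6 > 2. No point satisfies all constraints.

Infeasible: no point satisfies all constraints simultaneously.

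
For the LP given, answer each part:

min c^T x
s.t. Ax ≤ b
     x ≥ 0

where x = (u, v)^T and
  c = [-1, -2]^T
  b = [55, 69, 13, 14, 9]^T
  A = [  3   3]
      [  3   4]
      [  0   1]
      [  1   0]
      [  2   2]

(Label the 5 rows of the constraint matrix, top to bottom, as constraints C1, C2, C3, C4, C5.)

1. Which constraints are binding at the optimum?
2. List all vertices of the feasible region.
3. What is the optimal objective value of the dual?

1. C5, u ≥ 0
2. (0, 0), (4.5, 0), (0, 4.5)
3. -9 (by strong duality, equal to the primal optimum)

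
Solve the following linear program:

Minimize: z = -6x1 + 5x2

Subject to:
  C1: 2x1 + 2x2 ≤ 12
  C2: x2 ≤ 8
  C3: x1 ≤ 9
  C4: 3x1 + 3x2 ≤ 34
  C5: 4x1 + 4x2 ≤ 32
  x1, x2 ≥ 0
Each vertex is the intersection of two constraint boundaries that also satisfies all remaining constraints:
  x1 = 0 and x2 = 0 → (0, 0)
  2x1 + 2x2 = 12 and x2 = 0 → (6, 0)
  2x1 + 2x2 = 12 and x1 = 0 → (0, 6)

Evaluating z = -6x1 + 5x2 at each vertex:
  (0, 0): z = 0
  (6, 0): z = -36
  (0, 6): z = 30

The minimum is at (6, 0) with z = -36.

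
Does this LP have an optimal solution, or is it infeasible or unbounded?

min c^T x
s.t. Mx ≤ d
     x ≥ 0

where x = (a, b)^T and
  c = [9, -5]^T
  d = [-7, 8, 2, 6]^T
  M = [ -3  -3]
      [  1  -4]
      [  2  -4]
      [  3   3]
One constraint requires 3a + 3b ≤ 6, while the constraint -3a - 3b ≤ -7 is equivalent to 3a + 3b ≥ 7. Together they would need 7 ≤ 3a + 3b ≤ 6, which is impossible since 7 > 6. No point satisfies all constraints.

Infeasible — the constraint set is empty.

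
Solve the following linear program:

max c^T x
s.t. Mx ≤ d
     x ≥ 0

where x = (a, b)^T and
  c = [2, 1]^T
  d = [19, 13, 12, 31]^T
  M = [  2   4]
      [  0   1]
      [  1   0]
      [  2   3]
Each vertex is the intersection of two constraint boundaries that also satisfies all remaining constraints:
  a = 0 and b = 0 → (0, 0)
  2a + 4b = 19 and b = 0 → (9.5, 0)
  2a + 4b = 19 and a = 0 → (0, 4.75)

Evaluating z = 2a + b at each vertex:
  (0, 0): z = 0
  (9.5, 0): z = 19
  (0, 4.75): z = 4.75

The maximum is at (9.5, 0) with z = 19.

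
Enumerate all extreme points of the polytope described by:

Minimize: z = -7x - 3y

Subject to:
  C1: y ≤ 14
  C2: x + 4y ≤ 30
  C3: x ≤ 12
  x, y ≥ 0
Each vertex is the intersection of two constraint boundaries that also satisfies all remaining constraints:
  x = 0 and y = 0 → (0, 0)
  x = 12 and y = 0 → (12, 0)
  x + 4y = 30 and x = 12 → (12, 4.5)
  x + 4y = 30 and x = 0 → (0, 7.5)

Vertices: (0, 0), (12, 0), (12, 4.5), (0, 7.5)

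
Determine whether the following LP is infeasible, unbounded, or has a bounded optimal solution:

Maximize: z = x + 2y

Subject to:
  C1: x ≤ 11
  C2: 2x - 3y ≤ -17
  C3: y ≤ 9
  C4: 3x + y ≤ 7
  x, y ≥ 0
The point (0, 7) satisfies every constraint, so the LP is feasible; the constraints give x ≤ 11 and y ≤ 9, which with x, y ≥ 0 keep the feasible region inside a bounded box. A feasible, bounded LP attains a finite optimum at a vertex.

Feasible with finite optimum z* = 14 at (0, 7).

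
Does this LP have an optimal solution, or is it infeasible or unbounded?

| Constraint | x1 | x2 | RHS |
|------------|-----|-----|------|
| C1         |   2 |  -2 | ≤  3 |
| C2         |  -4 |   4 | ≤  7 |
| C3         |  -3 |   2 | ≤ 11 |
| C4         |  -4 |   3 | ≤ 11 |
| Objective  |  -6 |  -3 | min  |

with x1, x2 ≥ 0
Feasible point: (0, 0) satisfies every constraint, so the LP is feasible.
Direction d = (1, 1): for each constraint row a, a·d ≤ 0 —
  (2)(1) + (-2)(1) = 0 ≤ 0
  (-4)(1) + (4)(1) = 0 ≤ 0
  (-3)(1) + (2)(1) = -1 ≤ 0
  (-4)(1) + (3)(1) = -1 ≤ 0
and d ≥ 0, so (0, 0) + t·d stays feasible for every t ≥ 0. Along this ray z = -6x1 - 3x2 changes by -9 per unit t, so z → −∞.

The LP is unbounded; z can be made arbitrarily small.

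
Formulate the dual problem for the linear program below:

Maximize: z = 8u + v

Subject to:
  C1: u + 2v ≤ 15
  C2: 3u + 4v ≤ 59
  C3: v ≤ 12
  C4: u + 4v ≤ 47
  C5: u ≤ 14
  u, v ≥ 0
Minimize: z = 15y1 + 59y2 + 12y3 + 47y4 + 14y5

Subject to:
  C1: -y1 - 3y2 - y4 - y5 ≤ -8
  C2: -2y1 - 4y2 - y3 - 4y4 ≤ -1
  y1, y2, y3, y4, y5 ≥ 0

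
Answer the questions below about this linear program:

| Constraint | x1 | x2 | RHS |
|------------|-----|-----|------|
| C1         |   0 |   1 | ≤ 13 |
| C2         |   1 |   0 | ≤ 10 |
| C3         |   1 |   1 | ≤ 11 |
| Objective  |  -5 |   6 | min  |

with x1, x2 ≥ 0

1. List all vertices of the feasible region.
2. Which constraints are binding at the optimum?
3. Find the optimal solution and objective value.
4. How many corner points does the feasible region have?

1. (0, 0), (10, 0), (10, 1), (0, 11)
2. C2, x2 ≥ 0
3. x1 = 10, x2 = 0, z = -50
4. 4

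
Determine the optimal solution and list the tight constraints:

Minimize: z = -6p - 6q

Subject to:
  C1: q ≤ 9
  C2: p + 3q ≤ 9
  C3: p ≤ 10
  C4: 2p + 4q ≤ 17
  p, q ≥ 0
Optimal: p = 8.5, q = 0
Binding: C4, q ≥ 0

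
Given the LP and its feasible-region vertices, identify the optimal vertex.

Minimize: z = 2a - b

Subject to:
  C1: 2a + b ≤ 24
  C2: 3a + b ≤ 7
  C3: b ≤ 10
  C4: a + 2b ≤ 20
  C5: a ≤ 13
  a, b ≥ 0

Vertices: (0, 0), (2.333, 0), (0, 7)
(0, 7) with z = -7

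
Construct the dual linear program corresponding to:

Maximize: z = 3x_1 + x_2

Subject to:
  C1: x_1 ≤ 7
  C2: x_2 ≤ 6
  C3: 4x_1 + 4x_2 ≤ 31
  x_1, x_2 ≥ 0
Minimize: z = 7y1 + 6y2 + 31y3

Subject to:
  C1: -y1 - 4y3 ≤ -3
  C2: -y2 - 4y3 ≤ -1
  y1, y2, y3 ≥ 0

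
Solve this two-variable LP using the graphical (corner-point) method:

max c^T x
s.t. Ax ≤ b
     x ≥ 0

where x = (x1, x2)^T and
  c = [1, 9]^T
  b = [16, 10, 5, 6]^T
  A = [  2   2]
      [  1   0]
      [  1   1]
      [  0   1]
Each vertex is the intersection of two constraint boundaries that also satisfies all remaining constraints:
  x1 = 0 and x2 = 0 → (0, 0)
  x1 + x2 = 5 and x2 = 0 → (5, 0)
  x1 + x2 = 5 and x1 = 0 → (0, 5)

Evaluating z = x1 + 9x2 at each vertex:
  (0, 0): z = 0
  (5, 0): z = 5
  (0, 5): z = 45

The maximum is at (0, 5) with z = 45.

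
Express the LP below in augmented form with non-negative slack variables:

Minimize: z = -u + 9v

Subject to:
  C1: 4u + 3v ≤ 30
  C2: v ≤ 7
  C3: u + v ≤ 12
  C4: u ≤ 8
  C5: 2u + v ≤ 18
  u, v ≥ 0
min z = -u + 9v

s.t.
  4u + 3v + s1 = 30
  v + s2 = 7
  u + v + s3 = 12
  u + s4 = 8
  2u + v + s5 = 18
  u, v, s1, s2, s3, s4, s5 ≥ 0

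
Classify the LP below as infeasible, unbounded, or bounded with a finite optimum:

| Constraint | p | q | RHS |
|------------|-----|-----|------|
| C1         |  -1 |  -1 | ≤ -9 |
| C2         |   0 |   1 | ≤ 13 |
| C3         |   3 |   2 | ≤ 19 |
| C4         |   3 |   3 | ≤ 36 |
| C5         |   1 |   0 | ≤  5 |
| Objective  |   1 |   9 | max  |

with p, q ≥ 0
The point (0, 9.5) satisfies every constraint, so the LP is feasible; the constraints give p ≤ 5 and q ≤ 13, which with p, q ≥ 0 keep the feasible region inside a bounded box. A feasible, bounded LP attains a finite optimum at a vertex.

Evaluating z = p + 9q at each vertex:
  (1, 8): z = 73
  (0, 9.5): z = 85.5
  (0, 9): z = 81

Feasible with finite optimum z* = 85.5 at (0, 9.5).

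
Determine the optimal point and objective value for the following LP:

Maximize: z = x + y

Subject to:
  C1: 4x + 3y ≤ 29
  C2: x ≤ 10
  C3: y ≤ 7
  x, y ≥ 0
x = 2, y = 7, z = 9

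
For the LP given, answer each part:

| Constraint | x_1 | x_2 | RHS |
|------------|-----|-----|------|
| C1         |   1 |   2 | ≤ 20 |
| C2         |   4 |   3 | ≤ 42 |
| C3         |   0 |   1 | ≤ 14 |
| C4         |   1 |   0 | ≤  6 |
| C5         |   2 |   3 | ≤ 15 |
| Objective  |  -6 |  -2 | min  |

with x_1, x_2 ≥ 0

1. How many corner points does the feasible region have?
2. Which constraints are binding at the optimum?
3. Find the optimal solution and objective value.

1. 4
2. C4, C5
3. x_1 = 6, x_2 = 1, z = -38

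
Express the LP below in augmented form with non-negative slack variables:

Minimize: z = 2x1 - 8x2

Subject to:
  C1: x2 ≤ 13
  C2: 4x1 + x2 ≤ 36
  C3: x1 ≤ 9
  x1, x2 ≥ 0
min z = 2x1 - 8x2

s.t.
  x2 + s1 = 13
  4x1 + x2 + s2 = 36
  x1 + s3 = 9
  x1, x2, s1, s2, s3 ≥ 0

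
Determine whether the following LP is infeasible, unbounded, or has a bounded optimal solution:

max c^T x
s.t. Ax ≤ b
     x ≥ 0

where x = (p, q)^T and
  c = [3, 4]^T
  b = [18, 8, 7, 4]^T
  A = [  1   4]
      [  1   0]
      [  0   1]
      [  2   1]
The point (0, 4) satisfies every constraint, so the LP is feasible; the constraints give p ≤ 8 and q ≤ 7, which with p, q ≥ 0 keep the feasible region inside a bounded box. A feasible, bounded LP attains a finite optimum at a vertex.

Evaluating z = 3p + 4q at each vertex:
  (0, 0): z = 0
  (2, 0): z = 6
  (0, 4): z = 16

Bounded optimum: z* = 16 at (0, 4).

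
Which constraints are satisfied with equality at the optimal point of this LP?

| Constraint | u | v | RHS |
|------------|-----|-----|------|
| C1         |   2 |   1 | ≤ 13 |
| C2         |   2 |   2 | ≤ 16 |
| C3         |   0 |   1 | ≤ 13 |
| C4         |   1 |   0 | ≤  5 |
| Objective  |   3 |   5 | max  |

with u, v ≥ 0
Optimal: u = 0, v = 8
Slack at optimum:
  C1: slack = 5
  C2: slack = 0 (binding)
  C3: slack = 5
  C4: slack = 5
  u ≥ 0: u = 0 (binding)
  v ≥ 0: v = 8
Binding constraints: C2, u ≥ 0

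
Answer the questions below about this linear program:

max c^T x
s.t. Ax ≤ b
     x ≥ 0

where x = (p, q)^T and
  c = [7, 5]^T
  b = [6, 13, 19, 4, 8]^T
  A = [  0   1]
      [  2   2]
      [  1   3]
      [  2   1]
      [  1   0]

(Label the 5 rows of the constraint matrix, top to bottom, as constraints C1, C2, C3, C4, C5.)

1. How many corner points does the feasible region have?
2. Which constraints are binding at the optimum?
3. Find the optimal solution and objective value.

1. 3
2. C4, p ≥ 0
3. p = 0, q = 4, z = 20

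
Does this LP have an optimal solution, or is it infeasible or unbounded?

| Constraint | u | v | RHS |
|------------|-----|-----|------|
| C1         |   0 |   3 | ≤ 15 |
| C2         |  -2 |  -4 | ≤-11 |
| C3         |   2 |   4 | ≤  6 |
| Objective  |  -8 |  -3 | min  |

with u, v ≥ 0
C3 requires 2u + 4v ≤ 6, while C2 (-2u - 4v ≤ -11) is equivalent to 2u + 4v ≥ 11. Together they would need 11 ≤ 2u + 4v ≤ 6, which is impossible since 11 > 6. No point satisfies all constraints.

Infeasible — the constraint set is empty.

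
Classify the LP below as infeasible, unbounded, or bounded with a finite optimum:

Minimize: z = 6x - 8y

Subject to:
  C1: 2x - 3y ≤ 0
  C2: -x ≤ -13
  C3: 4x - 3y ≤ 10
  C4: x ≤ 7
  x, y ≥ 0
C4 requires x ≤ 7, while C2 (-x ≤ -13) is equivalent to x ≥ 13. Together they would need 13 ≤ x ≤ 7, which is impossible since 13 > 7. No point satisfies all constraints.

Infeasible — the constraint set is empty.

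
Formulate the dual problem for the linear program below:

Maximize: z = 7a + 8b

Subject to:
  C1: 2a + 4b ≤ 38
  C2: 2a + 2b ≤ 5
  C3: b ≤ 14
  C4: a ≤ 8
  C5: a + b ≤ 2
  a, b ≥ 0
Minimize: z = 38y1 + 5y2 + 14y3 + 8y4 + 2y5

Subject to:
  C1: -2y1 - 2y2 - y4 - y5 ≤ -7
  C2: -4y1 - 2y2 - y3 - y5 ≤ -8
  y1, y2, y3, y4, y5 ≥ 0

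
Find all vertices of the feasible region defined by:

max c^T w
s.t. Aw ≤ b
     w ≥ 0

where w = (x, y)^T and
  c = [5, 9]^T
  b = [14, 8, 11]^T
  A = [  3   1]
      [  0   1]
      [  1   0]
Each vertex is the intersection of two constraint boundaries that also satisfies all remaining constraints:
  x = 0 and y = 0 → (0, 0)
  3x + y = 14 and y = 0 → (4.667, 0)
  3x + y = 14 and y = 8 → (2, 8)
  y = 8 and x = 0 → (0, 8)

Vertices: (0, 0), (4.667, 0), (2, 8), (0, 8)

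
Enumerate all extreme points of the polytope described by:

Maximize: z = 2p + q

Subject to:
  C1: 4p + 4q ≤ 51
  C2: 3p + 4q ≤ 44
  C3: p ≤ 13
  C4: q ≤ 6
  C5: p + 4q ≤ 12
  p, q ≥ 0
Each vertex is the intersection of two constraint boundaries that also satisfies all remaining constraints:
  p = 0 and q = 0 → (0, 0)
  p + 4q = 12 and q = 0 → (12, 0)
  p + 4q = 12 and p = 0 → (0, 3)

Vertices: (0, 0), (12, 0), (0, 3)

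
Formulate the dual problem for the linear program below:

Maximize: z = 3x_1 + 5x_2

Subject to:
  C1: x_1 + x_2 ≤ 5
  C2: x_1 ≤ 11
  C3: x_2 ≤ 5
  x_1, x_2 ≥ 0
Minimize: z = 5y1 + 11y2 + 5y3

Subject to:
  C1: -y1 - y2 ≤ -3
  C2: -y1 - y3 ≤ -5
  y1, y2, y3 ≥ 0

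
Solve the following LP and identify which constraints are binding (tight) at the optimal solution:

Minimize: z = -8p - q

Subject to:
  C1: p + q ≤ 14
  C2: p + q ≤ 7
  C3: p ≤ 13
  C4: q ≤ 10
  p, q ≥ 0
Optimal: p = 7, q = 0
Binding: C2, q ≥ 0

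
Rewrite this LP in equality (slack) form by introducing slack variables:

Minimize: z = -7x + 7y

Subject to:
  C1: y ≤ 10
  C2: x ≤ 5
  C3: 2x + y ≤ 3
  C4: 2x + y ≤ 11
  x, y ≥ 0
min z = -7x + 7y

s.t.
  y + s1 = 10
  x + s2 = 5
  2x + y + s3 = 3
  2x + y + s4 = 11
  x, y, s1, s2, s3, s4 ≥ 0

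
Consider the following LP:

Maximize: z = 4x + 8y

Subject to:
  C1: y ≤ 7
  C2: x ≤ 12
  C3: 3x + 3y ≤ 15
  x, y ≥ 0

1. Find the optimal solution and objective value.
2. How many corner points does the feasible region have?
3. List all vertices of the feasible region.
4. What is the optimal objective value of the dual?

1. x = 0, y = 5, z = 40
2. 3
3. (0, 0), (5, 0), (0, 5)
4. 40 (by strong duality, equal to the primal optimum)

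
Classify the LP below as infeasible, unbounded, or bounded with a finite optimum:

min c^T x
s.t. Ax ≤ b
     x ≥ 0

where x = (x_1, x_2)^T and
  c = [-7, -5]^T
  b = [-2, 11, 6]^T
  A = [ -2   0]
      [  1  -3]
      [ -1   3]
Feasible point: (1, 0) satisfies every constraint, so the LP is feasible.
Direction d = (3, 1): for each constraint row a, a·d ≤ 0 —
  (-2)(3) + (0)(1) = -6 ≤ 0
  (1)(3) + (-3)(1) = 0 ≤ 0
  (-1)(3) + (3)(1) = 0 ≤ 0
and d ≥ 0, so (1, 0) + t·d stays feasible for every t ≥ 0. Along this ray z = -7x_1 - 5x_2 changes by -26 per unit t, so z → −∞.

Unbounded: there is a feasible ray along which z → −∞.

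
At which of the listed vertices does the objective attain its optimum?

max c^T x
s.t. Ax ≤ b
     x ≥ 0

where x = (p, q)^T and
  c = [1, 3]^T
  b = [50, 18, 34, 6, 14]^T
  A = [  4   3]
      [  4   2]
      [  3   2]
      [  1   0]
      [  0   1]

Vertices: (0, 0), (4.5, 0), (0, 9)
Evaluating z = p + 3q at each vertex:
  (0, 0): z = 0
  (4.5, 0): z = 4.5
  (0, 9): z = 27

The largest value is z = 27, attained at (0, 9).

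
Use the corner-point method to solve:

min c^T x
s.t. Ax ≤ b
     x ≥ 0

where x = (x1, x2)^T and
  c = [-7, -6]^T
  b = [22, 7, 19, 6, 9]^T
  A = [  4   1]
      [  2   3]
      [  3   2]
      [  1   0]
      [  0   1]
Each vertex is the intersection of two constraint boundaries that also satisfies all remaining constraints:
  x1 = 0 and x2 = 0 → (0, 0)
  2x1 + 3x2 = 7 and x2 = 0 → (3.5, 0)
  2x1 + 3x2 = 7 and x1 = 0 → (0, 2.333)

Evaluating z = -7x1 - 6x2 at each vertex:
  (0, 0): z = 0
  (3.5, 0): z = -24.5
  (0, 2.333): z = -14

The minimum is at (3.5, 0) with z = -24.5.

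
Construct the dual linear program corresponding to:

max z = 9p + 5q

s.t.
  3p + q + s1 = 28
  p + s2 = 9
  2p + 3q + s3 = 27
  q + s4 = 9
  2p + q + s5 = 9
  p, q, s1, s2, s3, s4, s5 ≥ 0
Minimize: z = 28y1 + 9y2 + 27y3 + 9y4 + 9y5

Subject to:
  C1: -3y1 - y2 - 2y3 - 2y5 ≤ -9
  C2: -y1 - 3y3 - y4 - y5 ≤ -5
  y1, y2, y3, y4, y5 ≥ 0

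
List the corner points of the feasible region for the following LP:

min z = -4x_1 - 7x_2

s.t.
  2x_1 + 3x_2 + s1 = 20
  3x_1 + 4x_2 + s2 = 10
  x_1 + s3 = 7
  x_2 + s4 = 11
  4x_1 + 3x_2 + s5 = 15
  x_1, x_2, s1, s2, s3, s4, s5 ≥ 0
Each vertex is the intersection of two constraint boundaries that also satisfies all remaining constraints:
  x_1 = 0 and x_2 = 0 → (0, 0)
  3x_1 + 4x_2 = 10 and x_2 = 0 → (3.333, 0)
  3x_1 + 4x_2 = 10 and x_1 = 0 → (0, 2.5)

Vertices: (0, 0), (3.333, 0), (0, 2.5)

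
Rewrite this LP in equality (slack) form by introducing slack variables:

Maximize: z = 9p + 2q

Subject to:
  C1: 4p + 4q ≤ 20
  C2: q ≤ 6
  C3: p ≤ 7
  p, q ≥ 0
max z = 9p + 2q

s.t.
  4p + 4q + s1 = 20
  q + s2 = 6
  p + s3 = 7
  p, q, s1, s2, s3 ≥ 0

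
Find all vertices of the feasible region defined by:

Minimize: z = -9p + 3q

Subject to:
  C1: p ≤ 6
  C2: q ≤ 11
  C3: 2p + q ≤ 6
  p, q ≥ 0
Each vertex is the intersection of two constraint boundaries that also satisfies all remaining constraints:
  p = 0 and q = 0 → (0, 0)
  2p + q = 6 and q = 0 → (3, 0)
  2p + q = 6 and p = 0 → (0, 6)

Vertices: (0, 0), (3, 0), (0, 6)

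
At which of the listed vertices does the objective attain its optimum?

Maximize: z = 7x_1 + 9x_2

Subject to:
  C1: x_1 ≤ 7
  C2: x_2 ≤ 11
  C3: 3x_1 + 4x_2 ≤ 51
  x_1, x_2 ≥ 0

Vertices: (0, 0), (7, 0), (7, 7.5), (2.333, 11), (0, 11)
Evaluating z = 7x_1 + 9x_2 at each vertex:
  (0, 0): z = 0
  (7, 0): z = 49
  (7, 7.5): z = 116.5
  (2.333, 11): z = 115.3
  (0, 11): z = 99

The largest value is z = 116.5, attained at (7, 7.5).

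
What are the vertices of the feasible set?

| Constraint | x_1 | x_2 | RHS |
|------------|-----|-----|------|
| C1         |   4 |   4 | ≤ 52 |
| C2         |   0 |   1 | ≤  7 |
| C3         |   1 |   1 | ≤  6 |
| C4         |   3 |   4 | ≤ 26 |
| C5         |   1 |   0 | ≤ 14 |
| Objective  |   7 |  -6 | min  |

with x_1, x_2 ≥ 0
Each vertex is the intersection of two constraint boundaries that also satisfies all remaining constraints:
  x_1 = 0 and x_2 = 0 → (0, 0)
  x_1 + x_2 = 6 and x_2 = 0 → (6, 0)
  x_1 + x_2 = 6 and x_1 = 0 → (0, 6)

Vertices: (0, 0), (6, 0), (0, 6)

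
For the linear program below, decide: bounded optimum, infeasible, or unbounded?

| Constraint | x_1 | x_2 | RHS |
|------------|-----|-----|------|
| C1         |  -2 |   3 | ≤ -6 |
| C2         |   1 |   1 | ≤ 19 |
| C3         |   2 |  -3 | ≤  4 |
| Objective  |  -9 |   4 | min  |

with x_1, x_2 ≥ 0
C3 requires 2x_1 - 3x_2 ≤ 4, while C1 (-2x_1 + 3x_2 ≤ -6) is equivalent to 2x_1 - 3x_2 ≥ 6. Together they would need 6 ≤ 2x_1 - 3x_2 ≤ 4, which is impossible since 6 > 4. No point satisfies all constraints.

Infeasible: no point satisfies all constraints simultaneously.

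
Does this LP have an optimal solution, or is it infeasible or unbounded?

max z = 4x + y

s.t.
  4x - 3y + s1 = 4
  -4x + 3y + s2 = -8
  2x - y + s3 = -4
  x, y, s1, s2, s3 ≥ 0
The row 4x - 3y + s1 = 4 with s1 ≥ 0 requires 4x - 3y ≤ 4, while the row -4x + 3y + s2 = -8 with s2 ≥ 0 is equivalent to 4x - 3y ≥ 8. Together they would need 8 ≤ 4x - 3y ≤ 4, which is impossible since 8 > 4. No point satisfies all constraints.

The feasible region is empty; the LP is infeasible.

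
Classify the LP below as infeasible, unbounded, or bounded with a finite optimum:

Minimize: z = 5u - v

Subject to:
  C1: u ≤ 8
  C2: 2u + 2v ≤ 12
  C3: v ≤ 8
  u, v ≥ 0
The point (0, 6) satisfies every constraint, so the LP is feasible; the constraints give u ≤ 8 and v ≤ 8, which with u, v ≥ 0 keep the feasible region inside a bounded box. A feasible, bounded LP attains a finite optimum at a vertex.

Evaluating z = 5u - v at each vertex:
  (0, 0): z = 0
  (6, 0): z = 30
  (0, 6): z = -6

The LP has an optimal solution: (0, 6) with z = -6.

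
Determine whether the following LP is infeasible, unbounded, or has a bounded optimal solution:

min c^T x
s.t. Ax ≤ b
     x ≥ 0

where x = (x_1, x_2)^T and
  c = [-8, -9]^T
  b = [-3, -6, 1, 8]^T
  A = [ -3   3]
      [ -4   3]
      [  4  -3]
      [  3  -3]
One constraint requires 4x_1 - 3x_2 ≤ 1, while the constraint -4x_1 + 3x_2 ≤ -6 is equivalent to 4x_1 - 3x_2 ≥ 6. Together they would need 6 ≤ 4x_1 - 3x_2 ≤ 1, which is impossible since 6 > 1. No point satisfies all constraints.

Infeasible: no point satisfies all constraints simultaneously.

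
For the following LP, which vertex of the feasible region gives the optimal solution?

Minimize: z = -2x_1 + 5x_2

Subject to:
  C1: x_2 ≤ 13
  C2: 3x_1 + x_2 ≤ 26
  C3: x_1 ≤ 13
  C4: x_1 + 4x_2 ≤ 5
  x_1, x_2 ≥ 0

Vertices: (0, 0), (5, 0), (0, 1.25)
Evaluating z = -2x_1 + 5x_2 at each vertex:
  (0, 0): z = 0
  (5, 0): z = -10
  (0, 1.25): z = 6.25

The smallest value is z = -10, attained at (5, 0).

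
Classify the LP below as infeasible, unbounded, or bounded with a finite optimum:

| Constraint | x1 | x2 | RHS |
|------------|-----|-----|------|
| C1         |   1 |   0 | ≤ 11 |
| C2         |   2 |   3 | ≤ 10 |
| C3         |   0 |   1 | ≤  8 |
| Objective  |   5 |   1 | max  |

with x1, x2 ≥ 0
The point (5, 0) satisfies every constraint, so the LP is feasible; the constraints give x1 ≤ 11 and x2 ≤ 8, which with x1, x2 ≥ 0 keep the feasible region inside a bounded box. A feasible, bounded LP attains a finite optimum at a vertex.

Evaluating z = 5x1 + x2 at each vertex:
  (0, 0): z = 0
  (5, 0): z = 25
  (0, 3.333): z = 3.333

Bounded optimum: z* = 25 at (5, 0).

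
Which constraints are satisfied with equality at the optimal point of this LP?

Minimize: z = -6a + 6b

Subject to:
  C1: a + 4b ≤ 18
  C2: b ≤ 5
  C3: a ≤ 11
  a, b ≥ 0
Optimal: a = 11, b = 0
Slack at optimum:
  C1: slack = 7
  C2: slack = 5
  C3: slack = 0 (binding)
  a ≥ 0: a = 11
  b ≥ 0: b = 0 (binding)
Binding constraints: C3, b ≥ 0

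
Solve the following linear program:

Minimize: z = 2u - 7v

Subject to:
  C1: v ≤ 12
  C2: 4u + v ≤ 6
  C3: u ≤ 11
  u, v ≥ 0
Each vertex is the intersection of two constraint boundaries that also satisfies all remaining constraints:
  u = 0 and v = 0 → (0, 0)
  4u + v = 6 and v = 0 → (1.5, 0)
  4u + v = 6 and u = 0 → (0, 6)

Evaluating z = 2u - 7v at each vertex:
  (0, 0): z = 0
  (1.5, 0): z = 3
  (0, 6): z = -42

The minimum is at (0, 6) with z = -42.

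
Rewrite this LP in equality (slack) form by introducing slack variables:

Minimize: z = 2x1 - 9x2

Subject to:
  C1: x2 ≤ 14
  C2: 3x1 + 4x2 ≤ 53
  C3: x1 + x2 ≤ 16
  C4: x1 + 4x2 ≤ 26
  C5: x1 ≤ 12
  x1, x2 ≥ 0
min z = 2x1 - 9x2

s.t.
  x2 + s1 = 14
  3x1 + 4x2 + s2 = 53
  x1 + x2 + s3 = 16
  x1 + 4x2 + s4 = 26
  x1 + s5 = 12
  x1, x2, s1, s2, s3, s4, s5 ≥ 0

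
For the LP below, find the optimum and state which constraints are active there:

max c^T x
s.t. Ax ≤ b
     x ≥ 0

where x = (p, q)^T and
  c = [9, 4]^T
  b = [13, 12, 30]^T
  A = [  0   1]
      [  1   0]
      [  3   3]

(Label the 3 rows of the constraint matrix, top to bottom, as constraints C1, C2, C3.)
Optimal: p = 10, q = 0
Slack at optimum:
  C1: slack = 13
  C2: slack = 2
  C3: slack = 0 (binding)
  p ≥ 0: p = 10
  q ≥ 0: q = 0 (binding)
Binding constraints: C3, q ≥ 0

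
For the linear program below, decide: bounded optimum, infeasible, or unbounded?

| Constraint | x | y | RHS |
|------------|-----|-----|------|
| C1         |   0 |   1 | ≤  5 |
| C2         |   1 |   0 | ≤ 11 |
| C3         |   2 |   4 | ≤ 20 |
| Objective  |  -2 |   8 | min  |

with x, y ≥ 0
The point (10, 0) satisfies every constraint, so the LP is feasible; the constraints give x ≤ 11 and y ≤ 5, which with x, y ≥ 0 keep the feasible region inside a bounded box. A feasible, bounded LP attains a finite optimum at a vertex.

Evaluating z = -2x + 8y at each vertex:
  (0, 0): z = 0
  (10, 0): z = -20
  (0, 5): z = 40

Bounded optimum: z* = -20 at (10, 0).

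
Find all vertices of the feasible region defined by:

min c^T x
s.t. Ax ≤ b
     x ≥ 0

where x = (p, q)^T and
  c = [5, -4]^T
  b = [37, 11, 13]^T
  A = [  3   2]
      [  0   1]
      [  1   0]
Each vertex is the intersection of two constraint boundaries that also satisfies all remaining constraints:
  p = 0 and q = 0 → (0, 0)
  3p + 2q = 37 and q = 0 → (12.33, 0)
  3p + 2q = 37 and q = 11 → (5, 11)
  q = 11 and p = 0 → (0, 11)

Vertices: (0, 0), (12.33, 0), (5, 11), (0, 11)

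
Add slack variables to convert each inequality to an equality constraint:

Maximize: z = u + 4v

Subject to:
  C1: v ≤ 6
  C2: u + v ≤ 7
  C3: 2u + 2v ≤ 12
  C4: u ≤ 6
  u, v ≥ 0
max z = u + 4v

s.t.
  v + s1 = 6
  u + v + s2 = 7
  2u + 2v + s3 = 12
  u + s4 = 6
  u, v, s1, s2, s3, s4 ≥ 0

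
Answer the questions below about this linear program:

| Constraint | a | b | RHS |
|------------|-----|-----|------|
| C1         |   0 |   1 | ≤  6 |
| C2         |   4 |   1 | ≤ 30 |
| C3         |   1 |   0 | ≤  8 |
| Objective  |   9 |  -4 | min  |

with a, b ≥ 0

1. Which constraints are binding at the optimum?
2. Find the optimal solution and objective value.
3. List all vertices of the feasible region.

1. C1, a ≥ 0
2. a = 0, b = 6, z = -24
3. (0, 0), (7.5, 0), (6, 6), (0, 6)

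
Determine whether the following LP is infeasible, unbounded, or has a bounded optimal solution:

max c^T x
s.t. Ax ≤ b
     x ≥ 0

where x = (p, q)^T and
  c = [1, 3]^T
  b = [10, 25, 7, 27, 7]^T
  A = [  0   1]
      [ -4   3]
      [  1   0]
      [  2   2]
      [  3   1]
The point (0, 7) satisfies every constraint, so the LP is feasible; the constraints give p ≤ 7 and q ≤ 10, which with p, q ≥ 0 keep the feasible region inside a bounded box. A feasible, bounded LP attains a finite optimum at a vertex.

Evaluating z = p + 3q at each vertex:
  (0, 0): z = 0
  (2.333, 0): z = 2.333
  (0, 7): z = 21

Bounded optimum: z* = 21 at (0, 7).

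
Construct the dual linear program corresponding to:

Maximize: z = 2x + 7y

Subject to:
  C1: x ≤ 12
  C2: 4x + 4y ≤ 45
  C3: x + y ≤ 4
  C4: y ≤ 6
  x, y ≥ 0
Minimize: z = 12y1 + 45y2 + 4y3 + 6y4

Subject to:
  C1: -y1 - 4y2 - y3 ≤ -2
  C2: -4y2 - y3 - y4 ≤ -7
  y1, y2, y3, y4 ≥ 0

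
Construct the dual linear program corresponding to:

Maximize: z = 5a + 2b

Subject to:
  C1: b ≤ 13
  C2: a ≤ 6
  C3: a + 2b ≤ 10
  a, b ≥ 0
Minimize: z = 13y1 + 6y2 + 10y3

Subject to:
  C1: -y2 - y3 ≤ -5
  C2: -y1 - 2y3 ≤ -2
  y1, y2, y3 ≥ 0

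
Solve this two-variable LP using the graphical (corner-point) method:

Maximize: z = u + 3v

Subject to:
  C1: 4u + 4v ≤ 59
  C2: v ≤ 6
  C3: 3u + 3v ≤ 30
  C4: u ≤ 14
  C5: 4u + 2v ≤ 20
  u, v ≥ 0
Each vertex is the intersection of two constraint boundaries that also satisfies all remaining constraints:
  u = 0 and v = 0 → (0, 0)
  4u + 2v = 20 and v = 0 → (5, 0)
  v = 6 and 4u + 2v = 20 → (2, 6)
  v = 6 and u = 0 → (0, 6)

Evaluating z = u + 3v at each vertex:
  (0, 0): z = 0
  (5, 0): z = 5
  (2, 6): z = 20
  (0, 6): z = 18

The maximum is at (2, 6) with z = 20.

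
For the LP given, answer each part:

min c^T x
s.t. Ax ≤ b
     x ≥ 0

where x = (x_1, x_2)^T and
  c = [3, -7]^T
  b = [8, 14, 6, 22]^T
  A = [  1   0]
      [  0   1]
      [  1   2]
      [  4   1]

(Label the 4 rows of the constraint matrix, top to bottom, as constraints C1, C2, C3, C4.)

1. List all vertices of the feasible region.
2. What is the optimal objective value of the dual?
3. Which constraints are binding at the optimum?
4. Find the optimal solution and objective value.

1. (0, 0), (5.5, 0), (5.429, 0.2857), (0, 3)
2. -21 (by strong duality, equal to the primal optimum)
3. C3, x_1 ≥ 0
4. x_1 = 0, x_2 = 3, z = -21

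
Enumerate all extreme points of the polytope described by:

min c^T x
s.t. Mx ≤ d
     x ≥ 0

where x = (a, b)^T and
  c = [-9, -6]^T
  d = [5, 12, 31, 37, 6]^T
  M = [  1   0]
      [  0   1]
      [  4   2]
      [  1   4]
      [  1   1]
Each vertex is the intersection of two constraint boundaries that also satisfies all remaining constraints:
  a = 0 and b = 0 → (0, 0)
  a = 5 and b = 0 → (5, 0)
  a = 5 and a + b = 6 → (5, 1)
  a + b = 6 and a = 0 → (0, 6)

Vertices: (0, 0), (5, 0), (5, 1), (0, 6)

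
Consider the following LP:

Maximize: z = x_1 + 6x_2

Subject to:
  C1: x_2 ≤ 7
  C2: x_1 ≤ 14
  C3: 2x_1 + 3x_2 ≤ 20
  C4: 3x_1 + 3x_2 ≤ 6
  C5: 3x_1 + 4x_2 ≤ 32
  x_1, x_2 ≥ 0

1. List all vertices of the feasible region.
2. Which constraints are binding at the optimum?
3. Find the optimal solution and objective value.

1. (0, 0), (2, 0), (0, 2)
2. C4, x_1 ≥ 0
3. x_1 = 0, x_2 = 2, z = 12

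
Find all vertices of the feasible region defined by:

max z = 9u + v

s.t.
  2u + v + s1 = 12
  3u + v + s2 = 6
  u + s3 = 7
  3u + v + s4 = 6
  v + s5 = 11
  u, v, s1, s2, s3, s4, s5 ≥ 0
Each vertex is the intersection of two constraint boundaries that also satisfies all remaining constraints:
  u = 0 and v = 0 → (0, 0)
  3u + v = 6 and v = 0 → (2, 0)
  3u + v = 6 and u = 0 → (0, 6)

Vertices: (0, 0), (2, 0), (0, 6)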